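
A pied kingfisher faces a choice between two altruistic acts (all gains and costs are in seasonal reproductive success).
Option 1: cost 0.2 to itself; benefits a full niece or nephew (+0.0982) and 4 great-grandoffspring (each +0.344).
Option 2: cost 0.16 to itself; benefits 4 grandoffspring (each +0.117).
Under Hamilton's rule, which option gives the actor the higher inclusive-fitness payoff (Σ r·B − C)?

Option 1: r to a full niece or nephew = 0.25.
Option 1: r to a great-grandoffspring = 0.125.
Option 1: Σ r·B − C = (1·0.25·0.0982 + 4·0.125·0.344) − 0.2 = -0.00345.
Option 2: r to a grandoffspring = 0.25.
Option 2: Σ r·B − C = (4·0.25·0.117) − 0.16 = -0.043.
Option 1 has the higher net inclusive-fitness payoff.

Option 1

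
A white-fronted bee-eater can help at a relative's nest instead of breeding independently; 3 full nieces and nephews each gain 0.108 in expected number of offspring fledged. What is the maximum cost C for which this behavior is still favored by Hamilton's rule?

r to a full niece or nephew = 0.25 (full aunt/uncle↔niece/nephew: two paths of length 3 through the shared grandparent pair: r = 2·(1/2)^3 = 1/4).
Hamilton's rule: n·r·B > C, so the trait is favored while C < n·r·B = 3·0.25·0.108 = 0.081.

0.081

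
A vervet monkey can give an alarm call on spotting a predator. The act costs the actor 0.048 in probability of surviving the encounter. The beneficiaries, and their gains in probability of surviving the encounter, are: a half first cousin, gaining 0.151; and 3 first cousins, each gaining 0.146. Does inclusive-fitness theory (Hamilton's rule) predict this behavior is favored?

Yes

Hamilton's rule: the trait is favored when the sum of r·B over every recipient exceeds the actor's cost C.
r to a half first cousin = 1/16 (half first cousins share one grandparent — one path of length 4: r = (1/2)^4 = 1/16).
r to a first cousin = 1/8 (first cousins share one grandparent pair — two paths of length 4: r = 2·(1/2)^4 = 1/8).
Summing one r·B term per recipient: 1·0.0625·0.151 + 3·0.125·0.146 = 0.0641875.
0.0641875 > 0.048: the indirect benefit exceeds the cost.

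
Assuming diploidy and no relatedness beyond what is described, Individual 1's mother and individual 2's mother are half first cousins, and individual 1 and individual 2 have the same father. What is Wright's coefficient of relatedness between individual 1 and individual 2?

0.265625

Wright's path rule: contributions from independent ancestry routes add.
Individual 1 and individual 2 are related in two ways: half second cousins through their mothers (r = 1/64) and half-sibs through their shared father (r = 1/4).
r = 1/64 + 1/4 = 0.265625.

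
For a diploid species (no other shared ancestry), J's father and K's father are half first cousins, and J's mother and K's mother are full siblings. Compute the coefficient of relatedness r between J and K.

0.140625

With two independent routes of shared ancestry, r is the sum of the two contributions.
J and K are related in two ways: half second cousins through their fathers (r = 1/64) and first cousins through their mothers (r = 1/8).
r = 1/64 + 1/8 = 9/64 = 0.140625.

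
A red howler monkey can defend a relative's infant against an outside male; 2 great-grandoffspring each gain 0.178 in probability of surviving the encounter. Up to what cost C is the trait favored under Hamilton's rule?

r to a great-grandoffspring = 0.125 (three parent–offspring links: r = (1/2)^3 = 1/8).
Hamilton's rule: n·r·B > C, so the trait is favored while C < n·r·B = 2·0.125·0.178 = 0.0445.

0.0445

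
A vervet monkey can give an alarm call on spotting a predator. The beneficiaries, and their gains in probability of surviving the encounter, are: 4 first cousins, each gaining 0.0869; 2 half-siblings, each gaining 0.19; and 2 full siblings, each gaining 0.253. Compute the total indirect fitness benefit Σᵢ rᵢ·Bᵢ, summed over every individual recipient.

0.39145

r to a first cousin = 1/8 (first cousins share one grandparent pair — two paths of length 4: r = 2·(1/2)^4 = 1/8).
r to a half-sibling = 1/4 (half-sibs share one parent — one path of length 2: r = (1/2)^2 = 1/4).
r to a full sibling = 1/2 (full sibs share both parents — two paths of length 2: r = 2·(1/2)^2 = 1/2).
Summing one r·B term per recipient: 4·0.125·0.0869 + 2·0.25·0.19 + 2·0.5·0.253 = 0.39145.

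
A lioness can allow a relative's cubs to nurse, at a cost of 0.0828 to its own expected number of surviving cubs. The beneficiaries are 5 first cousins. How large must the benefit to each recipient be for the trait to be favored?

r to a first cousin = 0.125 (first cousins share one grandparent pair — two paths of length 4: r = 2·(1/2)^4 = 1/8).
Hamilton's rule with n recipients of equal r: n·r·B > C, so B > C/(n·r) = 0.0828/(5·0.125) = 0.1325.

0.1325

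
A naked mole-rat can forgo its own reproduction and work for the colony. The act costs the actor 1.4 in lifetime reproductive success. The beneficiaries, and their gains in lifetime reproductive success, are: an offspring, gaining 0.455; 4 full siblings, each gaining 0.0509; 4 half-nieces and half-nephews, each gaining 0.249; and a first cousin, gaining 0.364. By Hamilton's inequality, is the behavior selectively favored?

No

Hamilton's rule: the trait is favored when the sum of r·B over every recipient exceeds the actor's cost C.
r to an offspring = 0.5 (one parent–offspring link: r = (1/2)^1 = 1/2).
r to a full sibling = 1/2 (full sibs share both parents — two paths of length 2: r = 2·(1/2)^2 = 1/2).
r to a half-niece or half-nephew = 1/8 (half-aunt/uncle↔niece/nephew: one path of length 3: r = (1/2)^3 = 1/8).
r to a first cousin = 0.125 (first cousins share one grandparent pair — two paths of length 4: r = 2·(1/2)^4 = 1/8).
Summing one r·B term per recipient: 1·0.5·0.455 + 4·0.5·0.0509 + 4·0.125·0.249 + 1·0.125·0.364 = 0.4993.
0.4993 < 1.4: the indirect benefit is less than the cost.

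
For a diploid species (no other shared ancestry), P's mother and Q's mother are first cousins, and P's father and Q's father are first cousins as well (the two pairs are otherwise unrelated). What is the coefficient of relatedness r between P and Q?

Wright's path rule: contributions from independent ancestry routes add.
P and Q are related in two ways: second cousins through their mothers (r = 1/32) and second cousins through their fathers (r = 1/32).
r = 1/32 + 1/32 = 0.0625.

0.0625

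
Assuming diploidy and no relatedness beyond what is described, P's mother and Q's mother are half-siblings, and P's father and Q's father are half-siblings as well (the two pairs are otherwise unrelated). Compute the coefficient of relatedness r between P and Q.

0.125

Independent pedigree routes through distinct common ancestors add.
P and Q are related in two ways: half first cousins through their mothers (r = 1/16) and half first cousins through their fathers (r = 1/16).
r = 1/16 + 1/16 = 0.125.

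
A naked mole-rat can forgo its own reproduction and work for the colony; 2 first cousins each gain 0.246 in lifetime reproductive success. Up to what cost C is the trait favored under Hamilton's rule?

r to a first cousin = 0.125 (first cousins share one grandparent pair — two paths of length 4: r = 2·(1/2)^4 = 1/8).
Hamilton's rule: n·r·B > C, so the trait is favored while C < n·r·B = 2·0.125·0.246 = 0.0615.

0.0615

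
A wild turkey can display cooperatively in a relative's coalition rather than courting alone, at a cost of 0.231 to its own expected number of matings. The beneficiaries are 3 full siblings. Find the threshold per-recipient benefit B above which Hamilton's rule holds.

r to a full sibling = 0.5 (full sibs share both parents — two paths of length 2: r = 2·(1/2)^2 = 1/2).
Hamilton's rule with n recipients of equal r: n·r·B > C, so B > C/(n·r) = 0.231/(3·0.5) = 0.154.

0.154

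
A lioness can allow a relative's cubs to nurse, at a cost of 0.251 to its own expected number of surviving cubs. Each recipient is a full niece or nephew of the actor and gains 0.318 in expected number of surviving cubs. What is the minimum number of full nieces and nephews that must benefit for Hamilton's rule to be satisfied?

r to a full niece or nephew = 0.25 (full aunt/uncle↔niece/nephew: two paths of length 3 through the shared grandparent pair: r = 2·(1/2)^3 = 1/4).
Hamilton's rule: n·r·B > C  ⇒  n > C/(r·B) = 0.251/(0.25·0.318) = 3.157.
The smallest integer exceeding 3.157 is 4.

4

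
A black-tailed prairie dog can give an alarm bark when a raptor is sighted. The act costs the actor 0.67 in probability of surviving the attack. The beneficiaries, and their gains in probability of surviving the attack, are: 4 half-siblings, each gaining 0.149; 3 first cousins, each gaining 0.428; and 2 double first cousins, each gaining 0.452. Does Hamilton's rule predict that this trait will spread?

No

Hamilton's rule: the trait is favored when the sum of r·B over every recipient exceeds the actor's cost C.
r to a half-sibling = 0.25 (half-sibs share one parent — one path of length 2: r = (1/2)^2 = 1/4).
r to a first cousin = 1/8 (first cousins share one grandparent pair — two paths of length 4: r = 2·(1/2)^4 = 1/8).
r to a double first cousin = 0.25 (double first cousins share both grandparent pairs — four paths of length 4: r = 4·(1/2)^4 = 1/4).
Summing one r·B term per recipient: 4·0.25·0.149 + 3·0.125·0.428 + 2·0.25·0.452 = 0.5355.
0.5355 < 0.67: the indirect benefit is less than the cost.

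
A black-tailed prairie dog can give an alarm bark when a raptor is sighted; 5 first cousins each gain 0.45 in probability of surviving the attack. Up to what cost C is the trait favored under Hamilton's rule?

r to a first cousin = 1/8 (first cousins share one grandparent pair — two paths of length 4: r = 2·(1/2)^4 = 1/8).
Hamilton's rule: n·r·B > C, so the trait is favored while C < n·r·B = 5·0.125·0.45 = 0.28125.

0.28125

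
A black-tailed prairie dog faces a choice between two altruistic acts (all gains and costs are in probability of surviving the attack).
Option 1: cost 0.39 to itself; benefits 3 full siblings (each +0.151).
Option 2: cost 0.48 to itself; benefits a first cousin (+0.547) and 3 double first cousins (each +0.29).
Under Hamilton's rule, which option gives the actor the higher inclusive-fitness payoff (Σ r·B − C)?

Option 1: r to a full sibling = 0.5.
Option 1: Σ r·B − C = (3·0.5·0.151) − 0.39 = -0.1635.
Option 2: r to a first cousin = 0.125.
Option 2: r to a double first cousin = 0.25.
Option 2: Σ r·B − C = (1·0.125·0.547 + 3·0.25·0.29) − 0.48 = -0.194125.
Option 1 has the higher net inclusive-fitness payoff.

Option 1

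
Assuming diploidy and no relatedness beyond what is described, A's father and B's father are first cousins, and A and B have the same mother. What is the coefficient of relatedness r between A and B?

Relatedness sums over independent paths through distinct common ancestors.
A and B are related in two ways: second cousins through their fathers (r = 1/32) and half-sibs through their shared mother (r = 1/4).
r = 1/32 + 1/4 = 9/32 = 0.28125.

0.28125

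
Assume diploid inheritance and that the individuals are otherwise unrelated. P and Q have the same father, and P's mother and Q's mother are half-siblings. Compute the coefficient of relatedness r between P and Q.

0.3125

Relatedness sums over independent paths through distinct common ancestors.
P and Q are related in two ways: half-sibs through their shared father (r = 1/4) and half first cousins through their mothers (r = 1/16).
r = 1/4 + 1/16 = 0.3125.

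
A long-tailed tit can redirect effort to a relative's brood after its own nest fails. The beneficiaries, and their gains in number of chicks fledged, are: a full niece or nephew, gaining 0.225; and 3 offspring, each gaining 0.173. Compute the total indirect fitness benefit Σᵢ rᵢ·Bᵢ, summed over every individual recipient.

0.31575

r to a full niece or nephew = 0.25 (full aunt/uncle↔niece/nephew: two paths of length 3 through the shared grandparent pair: r = 2·(1/2)^3 = 1/4).
r to an offspring = 0.5 (one parent–offspring link: r = (1/2)^1 = 1/2).
Summing one r·B term per recipient: 1·0.25·0.225 + 3·0.5·0.173 = 0.31575.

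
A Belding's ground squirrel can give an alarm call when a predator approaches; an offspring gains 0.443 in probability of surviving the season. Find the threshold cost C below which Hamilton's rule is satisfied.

r to an offspring = 1/2 (one parent–offspring link: r = (1/2)^1 = 1/2).
Hamilton's rule: n·r·B > C, so the trait is favored while C < n·r·B = 1·0.5·0.443 = 0.2215.

0.2215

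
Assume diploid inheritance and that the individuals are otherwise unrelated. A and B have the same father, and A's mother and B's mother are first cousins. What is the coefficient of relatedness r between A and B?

Relatedness sums over independent paths through distinct common ancestors.
A and B are related in two ways: half-sibs through their shared father (r = 1/4) and second cousins through their mothers (r = 1/32).
r = 1/4 + 1/32 = 9/32 = 0.28125.

0.28125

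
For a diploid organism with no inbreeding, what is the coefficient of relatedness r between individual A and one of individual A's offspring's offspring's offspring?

Each parent–offspring link contributes a factor of 1/2, and independent paths through distinct common ancestors add.
Three parent–offspring links: r = (1/2)^3 = 1/8.

0.125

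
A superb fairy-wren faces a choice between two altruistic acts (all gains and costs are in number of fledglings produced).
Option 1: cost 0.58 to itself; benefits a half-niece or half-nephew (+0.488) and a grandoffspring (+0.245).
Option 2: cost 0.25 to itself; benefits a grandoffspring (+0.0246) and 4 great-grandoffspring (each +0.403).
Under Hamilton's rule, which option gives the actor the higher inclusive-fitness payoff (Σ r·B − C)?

Option 2

Option 1: r to a half-niece or half-nephew = 0.125.
Option 1: r to a grandoffspring = 0.25.
Option 1: Σ r·B − C = (1·0.125·0.488 + 1·0.25·0.245) − 0.58 = -0.45775.
Option 2: r to a grandoffspring = 0.25.
Option 2: r to a great-grandoffspring = 0.125.
Option 2: Σ r·B − C = (1·0.25·0.0246 + 4·0.125·0.403) − 0.25 = -0.04235.
Option 2 has the higher net inclusive-fitness payoff.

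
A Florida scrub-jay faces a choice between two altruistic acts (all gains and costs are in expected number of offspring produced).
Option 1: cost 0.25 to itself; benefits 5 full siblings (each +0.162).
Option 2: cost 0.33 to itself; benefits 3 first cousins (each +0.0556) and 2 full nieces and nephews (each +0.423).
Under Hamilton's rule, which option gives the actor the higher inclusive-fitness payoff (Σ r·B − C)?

Option 1: r to a full sibling = 0.5.
Option 1: Σ r·B − C = (5·0.5·0.162) − 0.25 = 0.155.
Option 2: r to a first cousin = 0.125.
Option 2: r to a full niece or nephew = 0.25.
Option 2: Σ r·B − C = (3·0.125·0.0556 + 2·0.25·0.423) − 0.33 = -0.09765.
Option 1 has the higher net inclusive-fitness payoff.

Option 1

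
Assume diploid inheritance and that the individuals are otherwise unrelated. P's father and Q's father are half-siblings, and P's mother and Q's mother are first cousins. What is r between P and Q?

0.09375

Independent pedigree routes through distinct common ancestors add.
P and Q are related in two ways: half first cousins through their fathers (r = 1/16) and second cousins through their mothers (r = 1/32).
r = 1/16 + 1/32 = 0.09375.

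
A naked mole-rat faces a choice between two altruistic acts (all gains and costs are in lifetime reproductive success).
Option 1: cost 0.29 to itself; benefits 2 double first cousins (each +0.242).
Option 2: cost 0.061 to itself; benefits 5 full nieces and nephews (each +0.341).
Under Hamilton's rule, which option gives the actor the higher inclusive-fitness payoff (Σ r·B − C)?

Option 1: r to a double first cousin = 0.25.
Option 1: Σ r·B − C = (2·0.25·0.242) − 0.29 = -0.169.
Option 2: r to a full niece or nephew = 0.25.
Option 2: Σ r·B − C = (5·0.25·0.341) − 0.061 = 0.36525.
Option 2 has the higher net inclusive-fitness payoff.

Option 2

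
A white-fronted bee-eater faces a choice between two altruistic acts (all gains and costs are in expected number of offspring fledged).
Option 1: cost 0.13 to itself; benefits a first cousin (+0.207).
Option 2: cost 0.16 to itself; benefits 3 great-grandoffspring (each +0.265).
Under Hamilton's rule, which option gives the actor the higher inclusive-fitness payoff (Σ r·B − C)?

Option 1: r to a first cousin = 0.125.
Option 1: Σ r·B − C = (1·0.125·0.207) − 0.13 = -0.104125.
Option 2: r to a great-grandoffspring = 0.125.
Option 2: Σ r·B − C = (3·0.125·0.265) − 0.16 = -0.060625.
Option 2 has the higher net inclusive-fitness payoff.

Option 2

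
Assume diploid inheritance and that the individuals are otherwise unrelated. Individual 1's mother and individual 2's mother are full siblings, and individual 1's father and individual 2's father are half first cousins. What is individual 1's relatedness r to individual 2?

0.140625

With two independent routes of shared ancestry, r is the sum of the two contributions.
Individual 1 and individual 2 are related in two ways: first cousins through their mothers (r = 1/8) and half second cousins through their fathers (r = 1/64).
r = 1/8 + 1/64 = 0.140625.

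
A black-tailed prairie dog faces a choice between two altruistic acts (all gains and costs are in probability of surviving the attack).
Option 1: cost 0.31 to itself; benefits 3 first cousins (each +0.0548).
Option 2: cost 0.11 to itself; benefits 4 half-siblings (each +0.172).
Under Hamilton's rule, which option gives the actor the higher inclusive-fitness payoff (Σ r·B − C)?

Option 1: r to a first cousin = 0.125.
Option 1: Σ r·B − C = (3·0.125·0.0548) − 0.31 = -0.28945.
Option 2: r to a half-sibling = 0.25.
Option 2: Σ r·B − C = (4·0.25·0.172) − 0.11 = 0.062.
Option 2 has the higher net inclusive-fitness payoff.

Option 2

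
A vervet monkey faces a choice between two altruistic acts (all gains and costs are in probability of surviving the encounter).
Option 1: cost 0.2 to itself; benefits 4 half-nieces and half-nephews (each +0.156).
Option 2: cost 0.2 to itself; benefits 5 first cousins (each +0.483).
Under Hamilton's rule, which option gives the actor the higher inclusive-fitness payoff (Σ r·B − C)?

Option 1: r to a half-niece or half-nephew = 0.125.
Option 1: Σ r·B − C = (4·0.125·0.156) − 0.2 = -0.122.
Option 2: r to a first cousin = 0.125.
Option 2: Σ r·B − C = (5·0.125·0.483) − 0.2 = 0.101875.
Option 2 has the higher net inclusive-fitness payoff.

Option 2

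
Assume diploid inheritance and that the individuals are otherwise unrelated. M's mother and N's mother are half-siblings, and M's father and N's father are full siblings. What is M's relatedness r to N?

0.1875

With two independent routes of shared ancestry, r is the sum of the two contributions.
M and N are related in two ways: half first cousins through their mothers (r = 1/16) and first cousins through their fathers (r = 1/8).
r = 1/16 + 1/8 = 0.1875.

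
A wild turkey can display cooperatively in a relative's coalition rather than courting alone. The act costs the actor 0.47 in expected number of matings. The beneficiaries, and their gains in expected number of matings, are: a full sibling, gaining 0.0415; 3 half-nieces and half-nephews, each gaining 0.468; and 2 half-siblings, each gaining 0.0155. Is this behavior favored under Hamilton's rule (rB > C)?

Hamilton's rule: the trait is favored when the sum of r·B over every recipient exceeds the actor's cost C.
r to a full sibling = 1/2 (full sibs share both parents — two paths of length 2: r = 2·(1/2)^2 = 1/2).
r to a half-niece or half-nephew = 0.125 (half-aunt/uncle↔niece/nephew: one path of length 3: r = (1/2)^3 = 1/8).
r to a half-sibling = 1/4 (half-sibs share one parent — one path of length 2: r = (1/2)^2 = 1/4).
Summing one r·B term per recipient: 1·0.5·0.0415 + 3·0.125·0.468 + 2·0.25·0.0155 = 0.204.
0.204 < 0.47: the indirect benefit is less than the cost.

No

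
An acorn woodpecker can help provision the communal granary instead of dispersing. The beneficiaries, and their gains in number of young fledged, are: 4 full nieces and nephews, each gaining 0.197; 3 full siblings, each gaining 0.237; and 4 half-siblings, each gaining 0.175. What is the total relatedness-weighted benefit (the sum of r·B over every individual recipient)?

r to a full niece or nephew = 1/4 (full aunt/uncle↔niece/nephew: two paths of length 3 through the shared grandparent pair: r = 2·(1/2)^3 = 1/4).
r to a full sibling = 0.5 (full sibs share both parents — two paths of length 2: r = 2·(1/2)^2 = 1/2).
r to a half-sibling = 1/4 (half-sibs share one parent — one path of length 2: r = (1/2)^2 = 1/4).
Summing one r·B term per recipient: 4·0.25·0.197 + 3·0.5·0.237 + 4·0.25·0.175 = 0.7275.

0.7275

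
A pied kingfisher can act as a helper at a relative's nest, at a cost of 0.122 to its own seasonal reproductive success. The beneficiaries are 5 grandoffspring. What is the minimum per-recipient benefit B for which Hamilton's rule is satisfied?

r to a grandoffspring = 0.25 (two parent–offspring links: r = (1/2)^2 = 1/4).
Hamilton's rule with n recipients of equal r: n·r·B > C, so B > C/(n·r) = 0.122/(5·0.25) = 0.0976.

0.0976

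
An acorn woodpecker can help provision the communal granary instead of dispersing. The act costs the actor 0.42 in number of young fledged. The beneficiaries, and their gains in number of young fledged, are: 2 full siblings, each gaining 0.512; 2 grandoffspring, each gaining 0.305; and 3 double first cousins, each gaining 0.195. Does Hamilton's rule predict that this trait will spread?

Hamilton's rule: the trait is favored when the sum of r·B over every recipient exceeds the actor's cost C.
r to a full sibling = 0.5 (full sibs share both parents — two paths of length 2: r = 2·(1/2)^2 = 1/2).
r to a grandoffspring = 0.25 (two parent–offspring links: r = (1/2)^2 = 1/4).
r to a double first cousin = 1/4 (double first cousins share both grandparent pairs — four paths of length 4: r = 4·(1/2)^4 = 1/4).
Summing one r·B term per recipient: 2·0.5·0.512 + 2·0.25·0.305 + 3·0.25·0.195 = 0.81075.
0.81075 > 0.42: the indirect benefit exceeds the cost.

Yes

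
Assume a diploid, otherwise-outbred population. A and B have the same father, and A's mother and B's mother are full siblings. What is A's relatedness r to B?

0.375

Relatedness sums over independent paths through distinct common ancestors.
A and B are related in two ways: half-sibs through their shared father (r = 1/4) and first cousins through their mothers (r = 1/8).
r = 1/4 + 1/8 = 0.375.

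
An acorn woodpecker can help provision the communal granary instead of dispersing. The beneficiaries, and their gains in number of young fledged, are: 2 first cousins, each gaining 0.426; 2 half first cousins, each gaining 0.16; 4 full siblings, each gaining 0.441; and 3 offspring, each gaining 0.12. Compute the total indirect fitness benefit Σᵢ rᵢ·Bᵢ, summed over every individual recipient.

r to a first cousin = 1/8 (first cousins share one grandparent pair — two paths of length 4: r = 2·(1/2)^4 = 1/8).
r to a half first cousin = 0.0625 (half first cousins share one grandparent — one path of length 4: r = (1/2)^4 = 1/16).
r to a full sibling = 0.5 (full sibs share both parents — two paths of length 2: r = 2·(1/2)^2 = 1/2).
r to an offspring = 0.5 (one parent–offspring link: r = (1/2)^1 = 1/2).
Summing one r·B term per recipient: 2·0.125·0.426 + 2·0.0625·0.16 + 4·0.5·0.441 + 3·0.5·0.12 = 1.1885.

1.1885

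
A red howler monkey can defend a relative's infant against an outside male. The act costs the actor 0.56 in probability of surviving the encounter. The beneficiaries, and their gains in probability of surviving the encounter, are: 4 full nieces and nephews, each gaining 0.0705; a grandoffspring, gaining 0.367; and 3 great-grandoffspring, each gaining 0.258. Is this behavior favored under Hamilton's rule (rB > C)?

Hamilton's rule: the trait is favored when the sum of r·B over every recipient exceeds the actor's cost C.
r to a full niece or nephew = 1/4 (full aunt/uncle↔niece/nephew: two paths of length 3 through the shared grandparent pair: r = 2·(1/2)^3 = 1/4).
r to a grandoffspring = 0.25 (two parent–offspring links: r = (1/2)^2 = 1/4).
r to a great-grandoffspring = 1/8 (three parent–offspring links: r = (1/2)^3 = 1/8).
Summing one r·B term per recipient: 4·0.25·0.0705 + 1·0.25·0.367 + 3·0.125·0.258 = 0.259.
0.259 < 0.56: the indirect benefit is less than the cost.

No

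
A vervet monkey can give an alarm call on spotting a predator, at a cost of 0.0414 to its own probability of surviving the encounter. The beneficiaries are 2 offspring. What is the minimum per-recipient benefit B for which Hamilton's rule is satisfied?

0.0414

r to an offspring = 1/2 (one parent–offspring link: r = (1/2)^1 = 1/2).
Hamilton's rule with n recipients of equal r: n·r·B > C, so B > C/(n·r) = 0.0414/(2·0.5) = 0.0414.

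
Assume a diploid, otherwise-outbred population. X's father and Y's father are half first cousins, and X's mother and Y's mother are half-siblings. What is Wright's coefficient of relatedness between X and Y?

0.078125

With two independent routes of shared ancestry, r is the sum of the two contributions.
X and Y are related in two ways: half second cousins through their fathers (r = 1/64) and half first cousins through their mothers (r = 1/16).
r = 1/64 + 1/16 = 5/64 = 0.078125.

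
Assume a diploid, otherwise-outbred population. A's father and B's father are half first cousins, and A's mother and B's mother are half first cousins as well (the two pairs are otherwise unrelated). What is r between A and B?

0.03125

Independent pedigree routes through distinct common ancestors add.
A and B are related in two ways: half second cousins through their fathers (r = 1/64) and half second cousins through their mothers (r = 1/64).
r = 1/64 + 1/64 = 1/32 = 0.03125.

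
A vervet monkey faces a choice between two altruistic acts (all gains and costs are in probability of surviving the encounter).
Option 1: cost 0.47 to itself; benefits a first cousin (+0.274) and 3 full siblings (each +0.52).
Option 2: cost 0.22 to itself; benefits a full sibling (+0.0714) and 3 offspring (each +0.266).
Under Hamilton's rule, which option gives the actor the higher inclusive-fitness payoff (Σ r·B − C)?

Option 1

Option 1: r to a first cousin = 0.125.
Option 1: r to a full sibling = 0.5.
Option 1: Σ r·B − C = (1·0.125·0.274 + 3·0.5·0.52) − 0.47 = 0.34425.
Option 2: r to a full sibling = 0.5.
Option 2: r to an offspring = 0.5.
Option 2: Σ r·B − C = (1·0.5·0.0714 + 3·0.5·0.266) − 0.22 = 0.2147.
Option 1 has the higher net inclusive-fitness payoff.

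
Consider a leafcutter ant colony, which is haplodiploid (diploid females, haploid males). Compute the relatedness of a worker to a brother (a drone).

0.25

Her haploid brother carries none of their father's genes and a random half of their mother's genome; that half matches the maternal half of her own genome with probability 1/2: r = 1/2 · 1/2 = 1/4.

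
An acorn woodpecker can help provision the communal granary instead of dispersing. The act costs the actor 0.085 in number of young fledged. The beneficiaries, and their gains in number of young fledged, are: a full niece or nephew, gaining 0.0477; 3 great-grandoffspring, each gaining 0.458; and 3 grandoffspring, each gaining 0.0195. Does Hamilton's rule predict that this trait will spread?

Hamilton's rule: the trait is favored when the sum of r·B over every recipient exceeds the actor's cost C.
r to a full niece or nephew = 0.25 (full aunt/uncle↔niece/nephew: two paths of length 3 through the shared grandparent pair: r = 2·(1/2)^3 = 1/4).
r to a great-grandoffspring = 1/8 (three parent–offspring links: r = (1/2)^3 = 1/8).
r to a grandoffspring = 1/4 (two parent–offspring links: r = (1/2)^2 = 1/4).
Summing one r·B term per recipient: 1·0.25·0.0477 + 3·0.125·0.458 + 3·0.25·0.0195 = 0.1983.
0.1983 > 0.085: the indirect benefit exceeds the cost.

Yes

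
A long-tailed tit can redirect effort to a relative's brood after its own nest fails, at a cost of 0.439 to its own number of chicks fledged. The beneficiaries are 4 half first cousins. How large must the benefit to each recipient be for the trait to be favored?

r to a half first cousin = 0.0625 (half first cousins share one grandparent — one path of length 4: r = (1/2)^4 = 1/16).
Hamilton's rule with n recipients of equal r: n·r·B > C, so B > C/(n·r) = 0.439/(4·0.0625) = 1.756.

1.756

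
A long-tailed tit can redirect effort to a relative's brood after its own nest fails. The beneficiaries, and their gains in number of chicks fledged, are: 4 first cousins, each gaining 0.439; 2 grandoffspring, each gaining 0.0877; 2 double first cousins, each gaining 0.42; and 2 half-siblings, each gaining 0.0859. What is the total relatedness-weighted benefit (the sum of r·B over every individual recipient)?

0.5163

r to a first cousin = 0.125 (first cousins share one grandparent pair — two paths of length 4: r = 2·(1/2)^4 = 1/8).
r to a grandoffspring = 1/4 (two parent–offspring links: r = (1/2)^2 = 1/4).
r to a double first cousin = 1/4 (double first cousins share both grandparent pairs — four paths of length 4: r = 4·(1/2)^4 = 1/4).
r to a half-sibling = 0.25 (half-sibs share one parent — one path of length 2: r = (1/2)^2 = 1/4).
Summing one r·B term per recipient: 4·0.125·0.439 + 2·0.25·0.0877 + 2·0.25·0.42 + 2·0.25·0.0859 = 0.5163.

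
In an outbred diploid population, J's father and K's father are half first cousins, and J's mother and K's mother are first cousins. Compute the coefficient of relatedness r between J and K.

Independent pedigree routes through distinct common ancestors add.
J and K are related in two ways: half second cousins through their fathers (r = 1/64) and second cousins through their mothers (r = 1/32).
r = 1/64 + 1/32 = 0.046875.

0.046875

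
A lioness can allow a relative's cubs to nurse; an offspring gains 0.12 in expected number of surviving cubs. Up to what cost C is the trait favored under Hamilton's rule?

r to an offspring = 0.5 (one parent–offspring link: r = (1/2)^1 = 1/2).
Hamilton's rule: n·r·B > C, so the trait is favored while C < n·r·B = 1·0.5·0.12 = 0.06.

0.06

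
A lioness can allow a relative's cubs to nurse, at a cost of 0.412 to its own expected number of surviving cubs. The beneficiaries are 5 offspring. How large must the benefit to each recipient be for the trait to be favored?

r to an offspring = 0.5 (one parent–offspring link: r = (1/2)^1 = 1/2).
Hamilton's rule with n recipients of equal r: n·r·B > C, so B > C/(n·r) = 0.412/(5·0.5) = 0.1648.

0.1648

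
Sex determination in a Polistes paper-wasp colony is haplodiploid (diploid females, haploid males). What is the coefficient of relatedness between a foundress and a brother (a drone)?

Her haploid brother carries none of their father's genes and a random half of their mother's genome; that half matches the maternal half of her own genome with probability 1/2: r = 1/2 · 1/2 = 1/4.

0.25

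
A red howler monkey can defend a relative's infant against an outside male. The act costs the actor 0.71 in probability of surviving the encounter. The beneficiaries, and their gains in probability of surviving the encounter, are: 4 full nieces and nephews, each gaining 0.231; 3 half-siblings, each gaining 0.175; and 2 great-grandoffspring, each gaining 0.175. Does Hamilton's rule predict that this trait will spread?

Hamilton's rule: the trait is favored when the sum of r·B over every recipient exceeds the actor's cost C.
r to a full niece or nephew = 0.25 (full aunt/uncle↔niece/nephew: two paths of length 3 through the shared grandparent pair: r = 2·(1/2)^3 = 1/4).
r to a half-sibling = 1/4 (half-sibs share one parent — one path of length 2: r = (1/2)^2 = 1/4).
r to a great-grandoffspring = 0.125 (three parent–offspring links: r = (1/2)^3 = 1/8).
Summing one r·B term per recipient: 4·0.25·0.231 + 3·0.25·0.175 + 2·0.125·0.175 = 0.406.
0.406 < 0.71: the indirect benefit is less than the cost.

No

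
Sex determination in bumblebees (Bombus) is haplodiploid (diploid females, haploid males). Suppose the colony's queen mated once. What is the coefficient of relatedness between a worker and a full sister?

0.75

Haplodiploid full sisters inherit their father's entire haploid genome identically (contributing 1/2) and on average half of their mother's contribution (1/2 · 1/2 = 1/4); r = 1/2 + 1/4 = 3/4.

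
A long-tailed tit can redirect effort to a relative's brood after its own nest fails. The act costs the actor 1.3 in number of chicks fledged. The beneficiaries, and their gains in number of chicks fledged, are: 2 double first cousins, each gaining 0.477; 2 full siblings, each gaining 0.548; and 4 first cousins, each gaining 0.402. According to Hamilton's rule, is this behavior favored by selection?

Hamilton's rule: the trait is favored when the sum of r·B over every recipient exceeds the actor's cost C.
r to a double first cousin = 0.25 (double first cousins share both grandparent pairs — four paths of length 4: r = 4·(1/2)^4 = 1/4).
r to a full sibling = 0.5 (full sibs share both parents — two paths of length 2: r = 2·(1/2)^2 = 1/2).
r to a first cousin = 0.125 (first cousins share one grandparent pair — two paths of length 4: r = 2·(1/2)^4 = 1/8).
Summing one r·B term per recipient: 2·0.25·0.477 + 2·0.5·0.548 + 4·0.125·0.402 = 0.9875.
0.9875 < 1.3: the indirect benefit is less than the cost.

No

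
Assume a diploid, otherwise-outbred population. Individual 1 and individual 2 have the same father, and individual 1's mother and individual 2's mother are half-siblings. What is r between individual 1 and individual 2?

Relatedness sums over independent paths through distinct common ancestors.
Individual 1 and individual 2 are related in two ways: half-sibs through their shared father (r = 1/4) and half first cousins through their mothers (r = 1/16).
r = 1/4 + 1/16 = 0.3125.

0.3125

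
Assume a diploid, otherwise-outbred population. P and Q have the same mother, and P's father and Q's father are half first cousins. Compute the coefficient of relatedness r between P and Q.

0.265625

Wright's path rule: contributions from independent ancestry routes add.
P and Q are related in two ways: half-sibs through their shared mother (r = 1/4) and half second cousins through their fathers (r = 1/64).
r = 1/4 + 1/64 = 17/64 = 0.265625.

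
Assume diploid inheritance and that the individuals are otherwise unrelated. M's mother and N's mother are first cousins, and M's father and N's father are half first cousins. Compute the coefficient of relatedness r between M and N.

Relatedness sums over independent paths through distinct common ancestors.
M and N are related in two ways: second cousins through their mothers (r = 1/32) and half second cousins through their fathers (r = 1/64).
r = 1/32 + 1/64 = 3/64 = 0.046875.

0.046875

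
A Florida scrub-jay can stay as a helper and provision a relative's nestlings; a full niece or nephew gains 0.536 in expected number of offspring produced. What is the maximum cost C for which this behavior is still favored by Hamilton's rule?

r to a full niece or nephew = 0.25 (full aunt/uncle↔niece/nephew: two paths of length 3 through the shared grandparent pair: r = 2·(1/2)^3 = 1/4).
Hamilton's rule: n·r·B > C, so the trait is favored while C < n·r·B = 1·0.25·0.536 = 0.134.

0.134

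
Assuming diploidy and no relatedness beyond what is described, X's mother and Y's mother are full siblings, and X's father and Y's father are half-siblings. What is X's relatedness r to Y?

Wright's path rule: contributions from independent ancestry routes add.
X and Y are related in two ways: first cousins through their mothers (r = 1/8) and half first cousins through their fathers (r = 1/16).
r = 1/8 + 1/16 = 3/16 = 0.1875.

0.1875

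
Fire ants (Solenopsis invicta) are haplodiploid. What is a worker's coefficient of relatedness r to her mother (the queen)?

0.5

One meiotic link between diploid queen and diploid daughter: r = 1/2.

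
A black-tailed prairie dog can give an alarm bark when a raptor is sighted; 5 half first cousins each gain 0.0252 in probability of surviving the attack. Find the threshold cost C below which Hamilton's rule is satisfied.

r to a half first cousin = 0.0625 (half first cousins share one grandparent — one path of length 4: r = (1/2)^4 = 1/16).
Hamilton's rule: n·r·B > C, so the trait is favored while C < n·r·B = 5·0.0625·0.0252 = 0.007875.

0.007875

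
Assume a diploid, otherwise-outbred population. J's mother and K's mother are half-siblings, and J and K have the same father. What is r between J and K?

With two independent routes of shared ancestry, r is the sum of the two contributions.
J and K are related in two ways: half first cousins through their mothers (r = 1/16) and half-sibs through their shared father (r = 1/4).
r = 1/16 + 1/4 = 0.3125.

0.3125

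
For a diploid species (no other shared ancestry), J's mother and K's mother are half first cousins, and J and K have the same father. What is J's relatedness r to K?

0.265625

With two independent routes of shared ancestry, r is the sum of the two contributions.
J and K are related in two ways: half second cousins through their mothers (r = 1/64) and half-sibs through their shared father (r = 1/4).
r = 1/64 + 1/4 = 0.265625.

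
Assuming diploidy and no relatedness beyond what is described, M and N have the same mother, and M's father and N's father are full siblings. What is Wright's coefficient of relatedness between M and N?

0.375

Independent pedigree routes through distinct common ancestors add.
M and N are related in two ways: half-sibs through their shared mother (r = 1/4) and first cousins through their fathers (r = 1/8).
r = 1/4 + 1/8 = 0.375.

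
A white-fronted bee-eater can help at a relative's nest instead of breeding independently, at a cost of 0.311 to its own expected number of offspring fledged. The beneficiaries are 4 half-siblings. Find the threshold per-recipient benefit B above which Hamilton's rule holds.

r to a half-sibling = 0.25 (half-sibs share one parent — one path of length 2: r = (1/2)^2 = 1/4).
Hamilton's rule with n recipients of equal r: n·r·B > C, so B > C/(n·r) = 0.311/(4·0.25) = 0.311.

0.311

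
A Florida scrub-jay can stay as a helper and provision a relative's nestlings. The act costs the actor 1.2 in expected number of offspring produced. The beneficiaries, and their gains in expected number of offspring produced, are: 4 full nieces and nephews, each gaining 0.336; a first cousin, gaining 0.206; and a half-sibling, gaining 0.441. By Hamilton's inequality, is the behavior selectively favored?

Hamilton's rule: the trait is favored when the sum of r·B over every recipient exceeds the actor's cost C.
r to a full niece or nephew = 1/4 (full aunt/uncle↔niece/nephew: two paths of length 3 through the shared grandparent pair: r = 2·(1/2)^3 = 1/4).
r to a first cousin = 1/8 (first cousins share one grandparent pair — two paths of length 4: r = 2·(1/2)^4 = 1/8).
r to a half-sibling = 1/4 (half-sibs share one parent — one path of length 2: r = (1/2)^2 = 1/4).
Summing one r·B term per recipient: 4·0.25·0.336 + 1·0.125·0.206 + 1·0.25·0.441 = 0.472.
0.472 < 1.2: the indirect benefit is less than the cost.

No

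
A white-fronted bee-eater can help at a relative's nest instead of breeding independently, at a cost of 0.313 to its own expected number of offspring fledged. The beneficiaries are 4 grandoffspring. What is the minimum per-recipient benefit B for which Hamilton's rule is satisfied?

r to a grandoffspring = 1/4 (two parent–offspring links: r = (1/2)^2 = 1/4).
Hamilton's rule with n recipients of equal r: n·r·B > C, so B > C/(n·r) = 0.313/(4·0.25) = 0.313.

0.313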